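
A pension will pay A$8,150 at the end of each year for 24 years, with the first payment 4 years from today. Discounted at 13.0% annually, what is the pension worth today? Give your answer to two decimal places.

A$41,136.34

Value one period before first payment (t=3): 8150 × [1 − (1+0.13)^(−24)] / 0.13 = 8150 × 7.282883 = 59,355.4967
Discount back 3 years: 59,355.4967 × (1+0.13)^(−3) = 59,355.4967 × 0.693050 = 41,136.3366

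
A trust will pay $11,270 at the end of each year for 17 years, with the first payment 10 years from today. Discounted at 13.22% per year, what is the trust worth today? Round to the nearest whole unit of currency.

PV at t=9 (ordinary 17-year annuity): 11270 × a(17|0.1322) = 11270 × 6.647918 = 74,922.0338
PV₀ = 74,922.0338 / (1+0.1322)^9 = 74,922.0338 / 3.057091 = 24,507.6237

$24,508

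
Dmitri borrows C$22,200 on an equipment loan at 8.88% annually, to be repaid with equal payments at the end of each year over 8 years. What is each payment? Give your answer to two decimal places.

Annuity-PV factor = 5.559590; PMT = 22200 / 5.559590 = 3,993.0999

C$3,993.10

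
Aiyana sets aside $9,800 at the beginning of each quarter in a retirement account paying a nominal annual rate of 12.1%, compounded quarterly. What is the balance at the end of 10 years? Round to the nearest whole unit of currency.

$765,614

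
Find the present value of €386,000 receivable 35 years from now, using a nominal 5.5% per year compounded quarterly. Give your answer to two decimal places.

i = 0.055/4 = 0.01375 per quarter; n = 35·4 = 140.
PV = 386,000 / (1 + 0.01375)^140 = 386,000 / 6.765835 = 57,051.3459

€57,051.35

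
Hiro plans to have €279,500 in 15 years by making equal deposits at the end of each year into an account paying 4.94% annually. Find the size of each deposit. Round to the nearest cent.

€13,011.27

FV-annuity factor = 21.481374; PMT = 279500 / 21.481374 = 13,011.2717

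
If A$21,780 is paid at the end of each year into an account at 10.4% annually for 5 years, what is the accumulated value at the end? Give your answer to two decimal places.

A$134,031.97

Accumulation factor s(5|0.104) = 6.153901; FV = 21780 × 6.153901 = 134,031.9704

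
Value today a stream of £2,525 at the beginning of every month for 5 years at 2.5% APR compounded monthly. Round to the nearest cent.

i = 0.025/12 = 0.00208333 per month; n = 5·12 = 60.
PV = PMT · [1 − (1+i)^(−n)] / i × (1+i) = 2525 · 56.463792 = 142,571.0747
(Beginning-of-period payments → annuity-due factor ×(1+i).)

£142,571.07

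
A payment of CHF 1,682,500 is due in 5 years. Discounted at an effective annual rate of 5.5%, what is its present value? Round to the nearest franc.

CHF 1,287,339

Discount factor = (1+0.055)^(−5) = 0.765134; PV = 1,682,500 × 0.765134 = 1,287,338.5503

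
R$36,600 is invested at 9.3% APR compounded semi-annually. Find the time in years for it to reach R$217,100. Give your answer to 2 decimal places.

19.58 years

Periodic rate i = 0.093/2 = 0.0465.
n = ln(217100/36600) / ln(1+0.0465) = ln(5.93169) / 0.045451 = 39.1696 half-years
= 39.1696/2 years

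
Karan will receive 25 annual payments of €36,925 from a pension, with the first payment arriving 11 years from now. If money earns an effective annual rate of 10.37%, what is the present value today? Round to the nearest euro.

€121,483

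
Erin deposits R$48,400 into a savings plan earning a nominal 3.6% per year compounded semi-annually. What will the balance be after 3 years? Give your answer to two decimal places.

R$53,868.15

Periodic rate i = 0.036/2 = 0.018; n = 3 × 2 = 6 periods.
FV = 48,400 × (1 + 0.018)^6 = 53,868.1461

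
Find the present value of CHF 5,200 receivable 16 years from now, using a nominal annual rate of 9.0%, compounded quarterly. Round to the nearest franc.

Periodic rate i = 0.09/4 = 0.0225; n = 16 × 4 = 64 periods.
PV = 5,200 / (1 + 0.0225)^64 = 5,200 / 4.153864 = 1,251.8465

CHF 1,252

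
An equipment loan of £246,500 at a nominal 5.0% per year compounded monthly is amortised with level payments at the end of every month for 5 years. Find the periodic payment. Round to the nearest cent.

£4,651.76

i = 0.05/12 = 0.00416667 per month; n = 5·12 = 60.
Annuity-PV factor = 52.990706; PMT = 246500 / 52.990706 = 4,651.7591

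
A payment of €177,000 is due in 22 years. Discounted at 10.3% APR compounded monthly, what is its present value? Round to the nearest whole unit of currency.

€18,538

With 12 periods per year: i = 0.00858333, n = 264.
Discount factor = (1+0.00858333)^(−264) = 0.104734; PV = 177,000 × 0.104734 = 18,537.9384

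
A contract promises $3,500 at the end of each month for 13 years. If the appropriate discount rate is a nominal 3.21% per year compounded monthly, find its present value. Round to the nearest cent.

$445,919.10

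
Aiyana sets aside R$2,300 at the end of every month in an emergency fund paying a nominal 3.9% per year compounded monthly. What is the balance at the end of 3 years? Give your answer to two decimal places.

R$87,687.46

i = 0.039/12 = 0.00325 per month; n = 3·12 = 36.
FV = 2300 × [(1+0.00325)^36 − 1] / 0.00325 = 2300 × 38.124981 = 87,687.4566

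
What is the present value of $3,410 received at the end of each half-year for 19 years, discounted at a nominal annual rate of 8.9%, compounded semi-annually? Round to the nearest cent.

$61,978.00

i = 0.089/2 = 0.0445 per half-year; n = 19·2 = 38.
PV = 3410 × [1 − (1+0.0445)^(−38)] / 0.0445 = 3410 × 18.175368 = 61,978.0038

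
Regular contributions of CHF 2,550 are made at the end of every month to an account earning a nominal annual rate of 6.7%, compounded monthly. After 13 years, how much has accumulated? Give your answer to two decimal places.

CHF 631,875.30

i = 0.067/12 = 0.00558333 per month; n = 13·12 = 156.
FV = 2550 × [(1+0.00558333)^156 − 1] / 0.00558333 = 2550 × 247.794236 = 631,875.3021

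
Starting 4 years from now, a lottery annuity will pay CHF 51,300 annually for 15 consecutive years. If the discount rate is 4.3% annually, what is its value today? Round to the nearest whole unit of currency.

Value one period before first payment (t=3): 51300 × [1 − (1+0.043)^(−15)] / 0.043 = 51300 × 10.888741 = 558,592.4201
PV₀ = 558,592.4201 / (1+0.043)^3 = 558,592.4201 / 1.134627 = 492,313.9171

CHF 492,314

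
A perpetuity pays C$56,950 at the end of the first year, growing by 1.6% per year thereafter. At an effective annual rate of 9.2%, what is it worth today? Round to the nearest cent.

C$749,342.11

PV = PMT / (i − g) = 56950 / (0.092 − 0.016) = 56950 / 0.076000 = 749,342.1053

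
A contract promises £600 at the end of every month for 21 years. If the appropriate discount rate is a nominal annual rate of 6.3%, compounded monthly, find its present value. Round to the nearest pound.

£83,742

Periodic rate i = 0.063/12 = 0.00525; n = 21 × 12 = 252 periods.
Annuity factor a(252|0.00525) = 139.569825; PV = 600 × 139.569825 = 83,741.8951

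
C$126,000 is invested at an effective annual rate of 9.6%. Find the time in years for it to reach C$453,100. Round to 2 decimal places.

13.96 years

n = ln(453100/126000) / ln(1+0.096) = ln(3.59603) / 0.091667 = 13.9617 years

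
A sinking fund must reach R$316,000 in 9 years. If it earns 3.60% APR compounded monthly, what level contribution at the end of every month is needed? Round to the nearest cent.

R$2,481.83

Periodic rate i = 0.036/12 = 0.003; n = 9 × 12 = 108 periods.
FV-annuity factor = 127.325615; PMT = 316000 / 127.325615 = 2,481.8258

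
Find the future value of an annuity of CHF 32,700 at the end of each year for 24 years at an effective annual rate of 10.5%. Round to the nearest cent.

CHF 3,108,784.21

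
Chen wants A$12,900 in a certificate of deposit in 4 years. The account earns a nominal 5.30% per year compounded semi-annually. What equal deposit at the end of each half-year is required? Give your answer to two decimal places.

i = 0.053/2 = 0.0265 per half-year; n = 4·2 = 8.
FV-annuity factor = 8.782657; PMT = 12900 / 8.782657 = 1,468.8039

A$1,468.80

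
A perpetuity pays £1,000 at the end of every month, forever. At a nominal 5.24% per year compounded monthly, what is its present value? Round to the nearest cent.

£229,007.63

Periodic rate i = 0.0524/12 = 0.00436667.
PV = PMT / i = 1000 / 0.00436667 = 229,007.6336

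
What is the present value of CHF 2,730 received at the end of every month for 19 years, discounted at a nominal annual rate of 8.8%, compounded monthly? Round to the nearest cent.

i = 0.088/12 = 0.00733333 per month; n = 19·12 = 228.
PV = 2730 × [1 − (1+0.00733333)^(−228)] / 0.00733333 = 2730 × 110.588097 = 301,905.5036

CHF 301,905.50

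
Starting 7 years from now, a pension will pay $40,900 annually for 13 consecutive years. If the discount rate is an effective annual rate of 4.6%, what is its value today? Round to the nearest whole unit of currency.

PV at t=6 (ordinary 13-year annuity): 40900 × a(13|0.046) = 40900 × 9.623939 = 393,619.1182
Discount back 6 years: 393,619.1182 × (1+0.046)^(−6) = 393,619.1182 × 0.763501 = 300,528.7859

$300,529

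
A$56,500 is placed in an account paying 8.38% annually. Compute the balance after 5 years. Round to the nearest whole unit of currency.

A$84,488

FV = 56,500 × (1 + 0.0838)^5 = 84,487.8349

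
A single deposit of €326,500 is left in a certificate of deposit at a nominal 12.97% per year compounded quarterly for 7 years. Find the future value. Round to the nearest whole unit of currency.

Periodic rate i = 0.1297/4 = 0.032425; n = 7 × 4 = 28 periods.
326,500 × (1+0.032425)^28 = 326,500 × 2.443646 = 797,850.5191

€797,851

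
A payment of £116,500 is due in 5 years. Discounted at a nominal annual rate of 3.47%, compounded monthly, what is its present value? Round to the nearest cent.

With 12 periods per year: i = 0.00289167, n = 60.
PV = 116,500 / (1 + 0.00289167)^60 = 116,500 / 1.189163 = 97,968.0733

£97,968.07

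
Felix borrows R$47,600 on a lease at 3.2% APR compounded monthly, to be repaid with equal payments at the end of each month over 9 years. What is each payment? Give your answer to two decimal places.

Periodic rate i = 0.032/12 = 0.00266667; n = 9 × 12 = 108 periods.
PMT = 47600 / ( [1 − (1+0.00266667)^(−108)] / 0.00266667 ) = 47600 / 93.731608 = 507.8330

R$507.83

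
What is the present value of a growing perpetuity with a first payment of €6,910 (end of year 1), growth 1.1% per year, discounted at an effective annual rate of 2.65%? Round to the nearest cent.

PV = PMT / (i − g) = 6910 / (0.0265 − 0.011) = 6910 / 0.015500 = 445,806.4516

€445,806.45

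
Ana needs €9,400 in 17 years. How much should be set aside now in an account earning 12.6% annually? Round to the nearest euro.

PV = 9,400 / (1 + 0.126)^17 = 9,400 / 7.518871 = 1,250.1877

€1,250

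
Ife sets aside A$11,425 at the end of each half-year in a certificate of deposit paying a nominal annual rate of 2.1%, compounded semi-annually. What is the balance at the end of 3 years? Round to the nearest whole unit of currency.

Periodic rate i = 0.021/2 = 0.0105; n = 3 × 2 = 6 periods.
Accumulation factor s(6|0.0105) = 6.159722; FV = 11425 × 6.159722 = 70,374.8288

A$70,375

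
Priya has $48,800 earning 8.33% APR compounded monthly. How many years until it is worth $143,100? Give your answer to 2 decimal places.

12.96 years

Periodic rate i = 0.0833/12 = 0.00694167.
n = ln(143100/48800) / ln(1+0.00694167) = ln(2.93238) / 0.006918 = 155.5164 months
= 155.5164/12 years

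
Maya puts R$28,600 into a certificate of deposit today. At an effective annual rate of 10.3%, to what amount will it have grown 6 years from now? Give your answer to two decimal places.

R$51,501.41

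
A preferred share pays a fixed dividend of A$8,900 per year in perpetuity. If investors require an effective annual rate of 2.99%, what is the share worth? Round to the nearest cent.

A$297,658.86

PV = PMT / i = 8900 / 0.0299 = 297,658.8629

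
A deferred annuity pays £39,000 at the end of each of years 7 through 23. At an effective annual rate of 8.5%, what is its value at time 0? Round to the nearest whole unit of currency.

£210,965

PV at t=6 (ordinary 17-year annuity): 39000 × a(17|0.085) = 39000 × 8.825192 = 344,182.4855
PV₀ = 344,182.4855 / (1+0.085)^6 = 344,182.4855 / 1.631468 = 210,964.9647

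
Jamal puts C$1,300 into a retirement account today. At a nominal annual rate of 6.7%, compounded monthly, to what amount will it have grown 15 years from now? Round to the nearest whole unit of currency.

C$3,542

Periodic rate i = 0.067/12 = 0.00558333; n = 15 × 12 = 180 periods.
1,300 × (1+0.00558333)^180 = 1,300 × 2.724282 = 3,541.5661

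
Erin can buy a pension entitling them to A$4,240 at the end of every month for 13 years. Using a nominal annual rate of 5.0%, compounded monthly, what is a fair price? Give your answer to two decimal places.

i = 0.05/12 = 0.00416667 per month; n = 13·12 = 156.
PV = PMT · [1 − (1+i)^(−n)] / i = 4240 · 114.539704 = 485,648.3459

A$485,648.35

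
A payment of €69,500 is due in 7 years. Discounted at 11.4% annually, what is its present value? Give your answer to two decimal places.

€32,642.88

Discount factor = (1+0.114)^(−7) = 0.469682; PV = 69,500 × 0.469682 = 32,642.8800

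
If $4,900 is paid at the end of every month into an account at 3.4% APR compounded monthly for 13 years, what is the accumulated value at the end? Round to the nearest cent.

$959,553.19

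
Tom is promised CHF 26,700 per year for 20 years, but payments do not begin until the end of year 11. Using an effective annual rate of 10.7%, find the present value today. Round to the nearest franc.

CHF 78,470

PV at t=10 (ordinary 20-year annuity): 26700 × a(20|0.107) = 26700 × 8.122126 = 216,860.7595
Discount back 10 years: 216,860.7595 × (1+0.107)^(−10) = 216,860.7595 × 0.361846 = 78,470.2011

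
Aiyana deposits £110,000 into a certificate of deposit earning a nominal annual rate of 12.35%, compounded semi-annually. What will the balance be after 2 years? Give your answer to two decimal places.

£139,791.82

Periodic rate i = 0.1235/2 = 0.06175; n = 2 × 2 = 4 periods.
FV = PV·(1+i)^n = 110,000 × 1.270835 = 139,791.8215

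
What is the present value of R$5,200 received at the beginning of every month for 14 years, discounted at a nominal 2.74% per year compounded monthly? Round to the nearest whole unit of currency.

i = 0.0274/12 = 0.00228333 per month; n = 14·12 = 168.
Annuity factor a(168|0.00228333) × (1+i) = 139.718899; PV = 5200 × 139.718899 = 726,538.2723
Payments are at the start of each period, so multiply by (1+i).

R$726,538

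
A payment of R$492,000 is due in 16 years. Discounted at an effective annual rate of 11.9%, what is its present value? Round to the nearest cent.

R$81,411.12

Discount factor = (1+0.119)^(−16) = 0.165470; PV = 492,000 × 0.165470 = 81,411.1179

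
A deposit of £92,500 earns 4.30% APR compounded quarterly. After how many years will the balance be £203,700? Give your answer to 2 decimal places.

18.46 years

Periodic rate i = 0.043/4 = 0.01075.
(1+i)^n = 203700/92500 = 2.20216, so n = ln 2.20216 / ln 1.01075 = 73.8303 quarters
= 73.8303/4 years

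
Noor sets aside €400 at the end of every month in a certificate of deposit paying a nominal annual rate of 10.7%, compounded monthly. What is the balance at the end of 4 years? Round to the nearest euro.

With 12 periods per year: i = 0.00891667, n = 48.
FV = PMT · [(1+i)^n − 1] / i = 400 · 59.582652 = 23,833.0606

€23,833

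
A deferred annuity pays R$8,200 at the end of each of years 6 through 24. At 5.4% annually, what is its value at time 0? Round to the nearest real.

R$73,761

PV at t=5 (ordinary 19-year annuity): 8200 × a(19|0.054) = 8200 × 11.700870 = 95,947.1307
Discount back 5 years: 95,947.1307 × (1+0.054)^(−5) = 95,947.1307 × 0.768771 = 73,761.3637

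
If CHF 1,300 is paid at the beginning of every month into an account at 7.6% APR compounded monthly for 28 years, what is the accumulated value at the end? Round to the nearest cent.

Periodic rate i = 0.076/12 = 0.00633333; n = 28 × 12 = 336 periods.
Accumulation factor s(336|0.00633333) × (1+i) = 1166.587470; FV = 1300 × 1166.587470 = 1,516,563.7104
(annuity-due: payments at period start, so ×(1+i).)

CHF 1,516,563.71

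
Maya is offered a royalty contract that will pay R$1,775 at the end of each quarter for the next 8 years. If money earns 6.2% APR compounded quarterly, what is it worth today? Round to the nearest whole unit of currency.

R$44,514

i = 0.062/4 = 0.0155 per quarter; n = 8·4 = 32.
Annuity factor a(32|0.0155) = 25.078517; PV = 1775 × 25.078517 = 44,514.3671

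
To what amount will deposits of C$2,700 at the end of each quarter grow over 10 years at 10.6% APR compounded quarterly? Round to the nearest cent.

C$188,165.32

With 4 periods per year: i = 0.0265, n = 40.
Accumulation factor s(40|0.0265) = 69.690861; FV = 2700 × 69.690861 = 188,165.3238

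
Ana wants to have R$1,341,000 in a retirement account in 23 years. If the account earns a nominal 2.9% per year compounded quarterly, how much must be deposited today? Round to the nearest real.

R$689,921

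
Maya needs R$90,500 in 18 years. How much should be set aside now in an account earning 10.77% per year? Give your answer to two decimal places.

R$14,356.54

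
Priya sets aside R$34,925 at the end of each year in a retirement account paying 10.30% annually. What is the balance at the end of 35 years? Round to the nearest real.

FV = PMT · [(1+i)^n − 1] / i = 34925 · 290.418707 = 10,142,873.3377

R$10,142,873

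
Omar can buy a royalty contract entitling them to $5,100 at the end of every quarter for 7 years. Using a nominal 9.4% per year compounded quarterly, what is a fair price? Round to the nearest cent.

$103,770.13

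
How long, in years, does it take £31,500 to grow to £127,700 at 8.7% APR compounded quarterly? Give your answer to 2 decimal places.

16.26 years

Periodic rate i = 0.087/4 = 0.02175.
(1+i)^n = 127700/31500 = 4.05397, so n = ln 4.05397 / ln 1.02175 = 65.0512 quarters
= 65.0512/4 years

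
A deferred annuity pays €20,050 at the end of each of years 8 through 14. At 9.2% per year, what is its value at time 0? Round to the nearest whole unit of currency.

€54,134

Value one period before first payment (t=7): 20050 × [1 − (1+0.092)^(−7)] / 0.092 = 20050 × 4.999354 = 100,237.0542
Discount back 7 years: 100,237.0542 × (1+0.092)^(−7) = 100,237.0542 × 0.540059 = 54,133.9636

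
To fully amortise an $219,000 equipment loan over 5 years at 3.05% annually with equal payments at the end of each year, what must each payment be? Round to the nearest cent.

Annuity-PV factor = 4.573176; PMT = 219000 / 4.573176 = 47,887.9405

$47,887.94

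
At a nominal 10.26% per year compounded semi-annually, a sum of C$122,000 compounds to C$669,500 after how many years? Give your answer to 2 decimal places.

17.02 years

Periodic rate i = 0.1026/2 = 0.0513.
n = ln(669500/122000) / ln(1+0.0513) = ln(5.48770) / 0.050027 = 34.0315 half-years
= 34.0315/2 years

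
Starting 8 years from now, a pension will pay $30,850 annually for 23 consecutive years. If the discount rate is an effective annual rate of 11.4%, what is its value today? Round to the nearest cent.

$116,490.53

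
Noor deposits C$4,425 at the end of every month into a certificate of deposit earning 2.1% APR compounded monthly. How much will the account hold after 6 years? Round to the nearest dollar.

C$339,226

Periodic rate i = 0.021/12 = 0.00175; n = 6 × 12 = 72 periods.
Accumulation factor s(72|0.00175) = 76.661295; FV = 4425 × 76.661295 = 339,226.2304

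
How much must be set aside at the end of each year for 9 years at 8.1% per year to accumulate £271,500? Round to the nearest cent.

FV-annuity factor = 12.539813; PMT = 271500 / 12.539813 = 21,651.0411

£21,651.04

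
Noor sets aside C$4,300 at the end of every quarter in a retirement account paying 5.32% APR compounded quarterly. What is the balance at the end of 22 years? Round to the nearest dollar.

C$710,797

i = 0.0532/4 = 0.0133 per quarter; n = 22·4 = 88.
Accumulation factor s(88|0.0133) = 165.301526; FV = 4300 × 165.301526 = 710,796.5625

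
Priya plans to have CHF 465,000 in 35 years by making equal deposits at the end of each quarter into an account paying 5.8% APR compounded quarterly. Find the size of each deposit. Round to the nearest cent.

CHF 1,036.69

Periodic rate i = 0.058/4 = 0.0145; n = 35 × 4 = 140 periods.
PMT = 465000 / ( [(1+0.0145)^140 − 1] / 0.0145 ) = 465000 / 448.545011 = 1,036.6853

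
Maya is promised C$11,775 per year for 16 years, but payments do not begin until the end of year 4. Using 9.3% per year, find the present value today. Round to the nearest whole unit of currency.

C$73,594

PV at t=3 (ordinary 16-year annuity): 11775 × a(16|0.093) = 11775 × 8.160930 = 96,094.9519
PV₀ = 96,094.9519 / (1+0.093)^3 = 96,094.9519 / 1.305751 = 73,593.6068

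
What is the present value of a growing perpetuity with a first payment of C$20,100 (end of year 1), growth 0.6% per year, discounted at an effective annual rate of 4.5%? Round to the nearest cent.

C$515,384.62

PV = PMT / (i − g) = 20100 / (0.045 − 0.006) = 20100 / 0.039000 = 515,384.6154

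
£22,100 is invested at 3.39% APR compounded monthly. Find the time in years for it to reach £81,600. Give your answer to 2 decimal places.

Periodic rate i = 0.0339/12 = 0.002825.
(1+i)^n = 81600/22100 = 3.69231, so n = ln 3.69231 / ln 1.00283 = 463.0428 months
= 463.0428/12 years

38.59 years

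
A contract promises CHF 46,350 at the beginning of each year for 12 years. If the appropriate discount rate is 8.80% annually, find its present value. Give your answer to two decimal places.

CHF 364,773.75

Annuity factor a(12|0.088) × (1+i) = 7.869984; PV = 46350 × 7.869984 = 364,773.7549
Payments are at the start of each period, so multiply by (1+i).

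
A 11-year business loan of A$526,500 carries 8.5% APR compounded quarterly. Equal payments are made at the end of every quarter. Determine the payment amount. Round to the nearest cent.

Periodic rate i = 0.085/4 = 0.02125; n = 11 × 4 = 44 periods.
Annuity-PV factor = 28.402331; PMT = 526500 / 28.402331 = 18,537.2111

A$18,537.21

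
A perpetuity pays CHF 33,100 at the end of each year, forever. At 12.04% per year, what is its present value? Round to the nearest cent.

PV = C/r = 33100/0.1204 = 274,916.9435

CHF 274,916.94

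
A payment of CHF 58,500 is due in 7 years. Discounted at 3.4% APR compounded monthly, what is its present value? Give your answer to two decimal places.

CHF 46,125.38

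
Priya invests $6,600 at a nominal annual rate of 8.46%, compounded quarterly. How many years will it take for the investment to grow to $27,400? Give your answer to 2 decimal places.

Periodic rate i = 0.0846/4 = 0.02115.
(1+i)^n = 27400/6600 = 4.15152, so n = ln 4.15152 / ln 1.02115 = 68.0130 quarters
= 68.0130/4 years

17.00 years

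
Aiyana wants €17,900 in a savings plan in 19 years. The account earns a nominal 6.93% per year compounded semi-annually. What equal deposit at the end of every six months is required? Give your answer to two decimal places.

€234.16

Periodic rate i = 0.0693/2 = 0.03465; n = 19 × 2 = 38 periods.
FV-annuity factor = 76.444808; PMT = 17900 / 76.444808 = 234.1559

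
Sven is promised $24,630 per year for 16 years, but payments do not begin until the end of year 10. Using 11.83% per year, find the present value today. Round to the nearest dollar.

PV at t=9 (ordinary 16-year annuity): 24630 × a(16|0.1183) = 24630 × 7.040281 = 173,402.1190
PV₀ = 173,402.1190 / (1+0.1183)^9 = 173,402.1190 / 2.735426 = 63,391.2734

$63,391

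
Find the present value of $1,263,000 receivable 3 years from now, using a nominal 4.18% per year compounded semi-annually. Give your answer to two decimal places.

Periodic rate i = 0.0418/2 = 0.0209; n = 3 × 2 = 6 periods.
Discount factor = (1+0.0209)^(−6) = 0.883285; PV = 1,263,000 × 0.883285 = 1,115,588.7542

$1,115,588.75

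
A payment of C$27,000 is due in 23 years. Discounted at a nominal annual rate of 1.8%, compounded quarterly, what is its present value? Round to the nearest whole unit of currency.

With 4 periods per year: i = 0.0045, n = 92.
Discount factor = (1+0.0045)^(−92) = 0.661615; PV = 27,000 × 0.661615 = 17,863.6082

C$17,864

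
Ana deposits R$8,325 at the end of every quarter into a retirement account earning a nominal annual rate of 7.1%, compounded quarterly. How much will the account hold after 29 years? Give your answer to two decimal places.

R$3,141,381.31

Periodic rate i = 0.071/4 = 0.01775; n = 29 × 4 = 116 periods.
Accumulation factor s(116|0.01775) = 377.343101; FV = 8325 × 377.343101 = 3,141,381.3120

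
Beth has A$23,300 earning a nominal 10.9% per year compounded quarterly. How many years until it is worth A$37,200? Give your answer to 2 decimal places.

4.35 years

Periodic rate i = 0.109/4 = 0.02725.
(1+i)^n = 37200/23300 = 1.59657, so n = ln 1.59657 / ln 1.02725 = 17.4019 quarters
= 17.4019/4 years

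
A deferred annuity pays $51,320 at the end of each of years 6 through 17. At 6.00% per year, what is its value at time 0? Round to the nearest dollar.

PV at t=5 (ordinary 12-year annuity): 51320 × a(12|0.06) = 51320 × 8.383844 = 430,258.8710
PV₀ = 430,258.8710 / (1+0.06)^5 = 430,258.8710 / 1.338226 = 321,514.4578

$321,514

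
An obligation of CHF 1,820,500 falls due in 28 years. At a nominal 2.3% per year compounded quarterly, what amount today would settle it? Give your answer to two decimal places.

CHF 957,868.88

Periodic rate i = 0.023/4 = 0.00575; n = 28 × 4 = 112 periods.
Discount factor = (1+0.00575)^(−112) = 0.526157; PV = 1,820,500 × 0.526157 = 957,868.8805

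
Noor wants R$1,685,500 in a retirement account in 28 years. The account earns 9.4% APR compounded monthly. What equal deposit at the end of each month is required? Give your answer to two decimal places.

R$1,034.75

i = 0.094/12 = 0.00783333 per month; n = 28·12 = 336.
PMT = 1.6855e+06 / ( [(1+0.00783333)^336 − 1] / 0.00783333 ) = 1.6855e+06 / 1628.899318 = 1,034.7478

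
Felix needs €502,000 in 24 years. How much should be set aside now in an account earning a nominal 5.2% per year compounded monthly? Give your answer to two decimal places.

€144,502.43

i = 0.052/12 = 0.00433333 per month; n = 24·12 = 288.
Discount factor = (1+0.00433333)^(−288) = 0.287853; PV = 502,000 × 0.287853 = 144,502.4314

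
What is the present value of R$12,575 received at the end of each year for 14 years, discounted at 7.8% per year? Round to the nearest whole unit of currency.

PV = PMT · [1 − (1+i)^(−n)] / i = 12575 · 8.340877 = 104,886.5235

R$104,887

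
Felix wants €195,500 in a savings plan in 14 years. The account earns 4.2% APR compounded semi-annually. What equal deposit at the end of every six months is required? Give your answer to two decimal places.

Periodic rate i = 0.042/2 = 0.021; n = 14 × 2 = 28 periods.
FV-annuity factor = 37.593095; PMT = 195500 / 37.593095 = 5,200.4232

€5,200.42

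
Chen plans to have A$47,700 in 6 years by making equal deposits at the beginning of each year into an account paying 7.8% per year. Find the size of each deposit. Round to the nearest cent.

A$6,062.26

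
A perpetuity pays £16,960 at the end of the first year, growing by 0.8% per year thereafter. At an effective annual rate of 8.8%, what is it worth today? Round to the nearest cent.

£212,000.00

PV = PMT / (i − g) = 16960 / (0.088 − 0.008) = 16960 / 0.080000 = 212,000.0000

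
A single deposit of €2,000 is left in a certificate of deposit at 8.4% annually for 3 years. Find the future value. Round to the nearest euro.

FV = PV·(1+i)^n = 2,000 × 1.273761 = 2,547.5214

€2,548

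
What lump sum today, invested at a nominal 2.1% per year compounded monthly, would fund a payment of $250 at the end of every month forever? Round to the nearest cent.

Periodic rate i = 0.021/12 = 0.00175.
PV = PMT / i = 250 / 0.00175 = 142,857.1429

$142,857.14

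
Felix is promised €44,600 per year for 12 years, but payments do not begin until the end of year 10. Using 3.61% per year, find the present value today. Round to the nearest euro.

€311,200

Value one period before first payment (t=9): 44600 × [1 − (1+0.0361)^(−12)] / 0.0361 = 44600 × 9.601075 = 428,207.9584
PV₀ = 428,207.9584 / (1+0.0361)^9 = 428,207.9584 / 1.375989 = 311,200.0594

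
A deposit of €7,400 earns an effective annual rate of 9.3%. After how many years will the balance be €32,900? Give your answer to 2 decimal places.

16.78 years

n = ln(32900/7400) / ln(1+0.093) = ln(4.44595) / 0.088926 = 16.7779 years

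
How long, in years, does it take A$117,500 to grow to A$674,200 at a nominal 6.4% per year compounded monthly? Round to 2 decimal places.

Periodic rate i = 0.064/12 = 0.00533333.
(1+i)^n = 674200/117500 = 5.73787, so n = ln 5.73787 / ln 1.00533 = 328.4519 months
= 328.4519/12 years

27.37 years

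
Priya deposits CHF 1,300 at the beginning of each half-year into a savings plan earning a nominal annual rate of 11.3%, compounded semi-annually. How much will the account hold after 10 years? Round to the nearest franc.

CHF 48,663

With 2 periods per year: i = 0.0565, n = 20.
FV = 1300 × [(1+0.0565)^20 − 1] / 0.0565 × (1+i) = 1300 × 37.432958 = 48,662.8453
Payments are at the start of each period, so multiply by (1+i).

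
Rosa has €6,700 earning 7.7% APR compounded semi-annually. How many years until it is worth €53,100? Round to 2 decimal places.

Periodic rate i = 0.077/2 = 0.0385.
(1+i)^n = 53100/6700 = 7.92537, so n = ln 7.92537 / ln 1.0385 = 54.7966 half-years
= 54.7966/2 years

27.40 years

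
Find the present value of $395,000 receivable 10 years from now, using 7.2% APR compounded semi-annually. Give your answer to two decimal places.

$194,716.16

i = 0.072/2 = 0.036 per half-year; n = 10·2 = 20.
PV = FV·(1+i)^(−n) = 395,000 × 0.492952 = 194,716.1561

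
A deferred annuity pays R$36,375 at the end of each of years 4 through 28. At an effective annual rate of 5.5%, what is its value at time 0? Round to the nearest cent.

PV at t=3 (ordinary 25-year annuity): 36375 × a(25|0.055) = 36375 × 13.413933 = 487,931.8004
Discount back 3 years: 487,931.8004 × (1+0.055)^(−3) = 487,931.8004 × 0.851614 = 415,529.3884

R$415,529.39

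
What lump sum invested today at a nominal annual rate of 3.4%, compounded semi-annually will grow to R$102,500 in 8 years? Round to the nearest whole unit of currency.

R$78,269

With 2 periods per year: i = 0.017, n = 16.
PV = FV·(1+i)^(−n) = 102,500 × 0.763598 = 78,268.7898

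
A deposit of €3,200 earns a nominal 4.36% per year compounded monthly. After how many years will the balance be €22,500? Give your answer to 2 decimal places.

44.81 years

Periodic rate i = 0.0436/12 = 0.00363333.
(1+i)^n = 22500/3200 = 7.03125, so n = ln 7.03125 / ln 1.00363 = 537.7722 months
= 537.7722/12 years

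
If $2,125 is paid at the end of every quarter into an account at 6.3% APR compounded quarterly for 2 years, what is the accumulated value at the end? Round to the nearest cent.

Periodic rate i = 0.063/4 = 0.01575; n = 2 × 4 = 8 periods.
FV = 2125 × [(1+0.01575)^8 − 1] / 0.01575 = 2125 × 8.455168 = 17,967.2330

$17,967.23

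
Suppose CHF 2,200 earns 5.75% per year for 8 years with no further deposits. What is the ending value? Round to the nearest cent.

CHF 3,440.85

FV = PV·(1+i)^n = 2,200 × 1.564023 = 3,440.8496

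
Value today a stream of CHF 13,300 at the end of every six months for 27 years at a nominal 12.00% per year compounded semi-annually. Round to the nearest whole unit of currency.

CHF 212,135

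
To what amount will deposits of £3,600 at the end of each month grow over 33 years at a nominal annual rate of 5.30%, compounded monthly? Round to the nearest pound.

£3,852,751

Periodic rate i = 0.053/12 = 0.00441667; n = 33 × 12 = 396 periods.
Accumulation factor s(396|0.00441667) = 1070.208559; FV = 3600 × 1070.208559 = 3,852,750.8127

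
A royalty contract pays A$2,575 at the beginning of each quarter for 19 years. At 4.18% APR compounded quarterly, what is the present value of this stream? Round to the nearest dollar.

A$135,994

Periodic rate i = 0.0418/4 = 0.01045; n = 19 × 4 = 76 periods.
Annuity factor a(76|0.01045) × (1+i) = 52.813277; PV = 2575 × 52.813277 = 135,994.1893
(Beginning-of-period payments → annuity-due factor ×(1+i).)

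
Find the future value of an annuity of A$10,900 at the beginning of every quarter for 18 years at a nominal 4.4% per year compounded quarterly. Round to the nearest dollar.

With 4 periods per year: i = 0.011, n = 72.
Accumulation factor s(72|0.011) × (1+i) = 110.132916; FV = 10900 × 110.132916 = 1,200,448.7804
(Beginning-of-period payments → annuity-due factor ×(1+i).)

A$1,200,449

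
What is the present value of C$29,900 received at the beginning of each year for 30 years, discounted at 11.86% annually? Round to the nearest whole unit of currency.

C$272,235

Annuity factor a(30|0.1186) × (1+i) = 9.104855; PV = 29900 × 9.104855 = 272,235.1741
Payments are at the start of each period, so multiply by (1+i).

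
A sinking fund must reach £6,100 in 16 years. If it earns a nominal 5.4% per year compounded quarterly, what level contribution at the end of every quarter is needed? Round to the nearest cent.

£60.60

Periodic rate i = 0.054/4 = 0.0135; n = 16 × 4 = 64 periods.
FV-annuity factor = 100.663550; PMT = 6100 / 100.663550 = 60.5979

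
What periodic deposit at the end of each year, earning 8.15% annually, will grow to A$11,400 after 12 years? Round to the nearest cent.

A$595.40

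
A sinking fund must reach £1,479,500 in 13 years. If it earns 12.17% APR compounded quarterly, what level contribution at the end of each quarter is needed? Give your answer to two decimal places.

Periodic rate i = 0.1217/4 = 0.030425; n = 13 × 4 = 52 periods.
PMT = 1.4795e+06 / ( [(1+0.030425)^52 − 1] / 0.030425 ) = 1.4795e+06 / 123.310895 = 11,998.1288

£11,998.13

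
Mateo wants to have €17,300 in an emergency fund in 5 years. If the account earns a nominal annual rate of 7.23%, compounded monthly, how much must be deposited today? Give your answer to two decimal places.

i = 0.0723/12 = 0.006025 per month; n = 5·12 = 60.
PV = 17,300 / (1 + 0.006025)^60 = 17,300 / 1.433925 = 12,064.7885

€12,064.79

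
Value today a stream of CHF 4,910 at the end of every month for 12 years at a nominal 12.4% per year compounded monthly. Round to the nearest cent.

CHF 367,036.10

i = 0.124/12 = 0.0103333 per month; n = 12·12 = 144.
PV = 4910 × [1 − (1+0.0103333)^(−144)] / 0.0103333 = 4910 × 74.752769 = 367,036.0973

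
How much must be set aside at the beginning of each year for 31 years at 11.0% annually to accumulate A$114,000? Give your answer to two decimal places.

A$462.81

FV-annuity factor × (1+i) = 246.323624; PMT = 114000 / 246.323624 = 462.8058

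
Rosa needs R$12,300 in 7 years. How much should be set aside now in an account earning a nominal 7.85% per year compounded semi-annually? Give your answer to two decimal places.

R$7,175.05

i = 0.0785/2 = 0.03925 per half-year; n = 7·2 = 14.
Discount factor = (1+0.03925)^(−14) = 0.583337; PV = 12,300 × 0.583337 = 7,175.0453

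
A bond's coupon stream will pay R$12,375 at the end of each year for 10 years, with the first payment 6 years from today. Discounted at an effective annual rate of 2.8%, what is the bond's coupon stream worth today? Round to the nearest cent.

Value one period before first payment (t=5): 12375 × [1 − (1+0.028)^(−10)] / 0.028 = 12375 × 8.617934 = 106,646.9323
PV₀ = 106,646.9323 / (1+0.028)^5 = 106,646.9323 / 1.148063 = 92,892.9584

R$92,892.96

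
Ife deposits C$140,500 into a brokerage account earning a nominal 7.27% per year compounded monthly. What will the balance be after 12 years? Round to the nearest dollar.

C$335,283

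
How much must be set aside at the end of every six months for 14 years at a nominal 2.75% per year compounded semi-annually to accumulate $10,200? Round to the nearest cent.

$301.12

Periodic rate i = 0.0275/2 = 0.01375; n = 14 × 2 = 28 periods.
PMT = 10200 / ( [(1+0.01375)^28 − 1] / 0.01375 ) = 10200 / 33.873802 = 301.1177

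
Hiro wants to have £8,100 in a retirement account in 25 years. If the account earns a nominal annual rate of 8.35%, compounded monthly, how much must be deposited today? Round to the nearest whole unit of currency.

i = 0.0835/12 = 0.00695833 per month; n = 25·12 = 300.
Discount factor = (1+0.00695833)^(−300) = 0.124896; PV = 8,100 × 0.124896 = 1,011.6608

£1,012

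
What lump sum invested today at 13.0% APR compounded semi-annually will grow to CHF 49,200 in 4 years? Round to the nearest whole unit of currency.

i = 0.13/2 = 0.065 per half-year; n = 4·2 = 8.
PV = FV·(1+i)^(−n) = 49,200 × 0.604231 = 29,728.1744

CHF 29,728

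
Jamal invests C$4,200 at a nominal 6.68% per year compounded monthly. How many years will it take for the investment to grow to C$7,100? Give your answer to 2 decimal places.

7.88 years

Periodic rate i = 0.0668/12 = 0.00556667.
(1+i)^n = 7100/4200 = 1.69048, so n = ln 1.69048 / ln 1.00557 = 94.5755 months
= 94.5755/12 years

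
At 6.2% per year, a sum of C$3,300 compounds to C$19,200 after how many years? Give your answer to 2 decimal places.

29.27 years

n = ln(19200/3300) / ln(1+0.062) = ln(5.81818) / 0.060154 = 29.2747 years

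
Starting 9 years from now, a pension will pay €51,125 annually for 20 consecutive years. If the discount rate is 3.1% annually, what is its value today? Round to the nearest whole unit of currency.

€590,319

PV at t=8 (ordinary 20-year annuity): 51125 × a(20|0.031) = 51125 × 14.740852 = 753,626.0550
PV₀ = 753,626.0550 / (1+0.031)^8 = 753,626.0550 / 1.276643 = 590,318.7566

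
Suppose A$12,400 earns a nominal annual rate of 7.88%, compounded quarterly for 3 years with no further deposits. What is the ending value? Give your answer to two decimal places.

Periodic rate i = 0.0788/4 = 0.0197; n = 3 × 4 = 12 periods.
FV = PV·(1+i)^n = 12,400 × 1.263773 = 15,670.7837

A$15,670.78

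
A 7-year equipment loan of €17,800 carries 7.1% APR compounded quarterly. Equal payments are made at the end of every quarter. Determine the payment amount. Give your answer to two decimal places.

€812.23

With 4 periods per year: i = 0.01775, n = 28.
Annuity-PV factor = 21.914884; PMT = 17800 / 21.914884 = 812.2334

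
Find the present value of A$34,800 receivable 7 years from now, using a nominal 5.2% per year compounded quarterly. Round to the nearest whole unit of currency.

A$24,239

With 4 periods per year: i = 0.013, n = 28.
Discount factor = (1+0.013)^(−28) = 0.696523; PV = 34,800 × 0.696523 = 24,239.0042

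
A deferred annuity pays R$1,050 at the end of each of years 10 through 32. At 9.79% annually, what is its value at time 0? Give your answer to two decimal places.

R$4,087.44

PV at t=9 (ordinary 23-year annuity): 1050 × a(23|0.0979) = 1050 × 9.022513 = 9,473.6385
PV₀ = 9,473.6385 / (1+0.0979)^9 = 9,473.6385 / 2.317742 = 4,087.4433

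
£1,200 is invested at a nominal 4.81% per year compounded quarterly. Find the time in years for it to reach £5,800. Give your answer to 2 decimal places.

32.95 years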